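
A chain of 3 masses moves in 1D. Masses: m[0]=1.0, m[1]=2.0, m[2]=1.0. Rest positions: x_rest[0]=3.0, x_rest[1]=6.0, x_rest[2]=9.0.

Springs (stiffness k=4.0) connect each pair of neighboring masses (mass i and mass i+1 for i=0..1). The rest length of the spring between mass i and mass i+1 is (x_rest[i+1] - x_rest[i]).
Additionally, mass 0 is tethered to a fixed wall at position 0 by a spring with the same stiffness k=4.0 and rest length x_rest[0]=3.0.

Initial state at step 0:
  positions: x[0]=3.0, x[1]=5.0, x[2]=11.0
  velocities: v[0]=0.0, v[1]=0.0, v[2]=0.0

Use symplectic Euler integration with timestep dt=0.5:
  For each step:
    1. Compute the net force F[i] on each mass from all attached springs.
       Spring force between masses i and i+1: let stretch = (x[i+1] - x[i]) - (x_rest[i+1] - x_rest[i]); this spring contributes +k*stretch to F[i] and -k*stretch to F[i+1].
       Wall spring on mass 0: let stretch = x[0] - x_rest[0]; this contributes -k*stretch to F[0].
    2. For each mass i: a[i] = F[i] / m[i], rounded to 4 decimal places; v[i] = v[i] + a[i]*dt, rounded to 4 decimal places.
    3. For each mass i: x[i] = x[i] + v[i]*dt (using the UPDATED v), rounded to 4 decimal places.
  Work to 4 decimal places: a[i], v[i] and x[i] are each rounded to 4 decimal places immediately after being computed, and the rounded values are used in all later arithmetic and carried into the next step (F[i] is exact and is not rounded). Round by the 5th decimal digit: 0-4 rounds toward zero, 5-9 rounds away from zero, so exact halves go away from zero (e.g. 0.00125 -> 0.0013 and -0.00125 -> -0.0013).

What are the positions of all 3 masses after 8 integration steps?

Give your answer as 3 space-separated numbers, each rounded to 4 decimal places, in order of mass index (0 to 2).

Step 0: x=[3.0000 5.0000 11.0000] v=[0.0000 0.0000 0.0000]
Step 1: x=[2.0000 7.0000 8.0000] v=[-2.0000 4.0000 -6.0000]
Step 2: x=[4.0000 7.0000 7.0000] v=[4.0000 0.0000 -2.0000]
Step 3: x=[5.0000 5.5000 9.0000] v=[2.0000 -3.0000 4.0000]
Step 4: x=[1.5000 5.5000 10.5000] v=[-7.0000 0.0000 3.0000]
Step 5: x=[0.5000 6.0000 10.0000] v=[-2.0000 1.0000 -1.0000]
Step 6: x=[4.5000 5.7500 8.5000] v=[8.0000 -0.5000 -3.0000]
Step 7: x=[5.2500 6.2500 7.2500] v=[1.5000 1.0000 -2.5000]
Step 8: x=[1.7500 6.7500 8.0000] v=[-7.0000 1.0000 1.5000]

Answer: 1.7500 6.7500 8.0000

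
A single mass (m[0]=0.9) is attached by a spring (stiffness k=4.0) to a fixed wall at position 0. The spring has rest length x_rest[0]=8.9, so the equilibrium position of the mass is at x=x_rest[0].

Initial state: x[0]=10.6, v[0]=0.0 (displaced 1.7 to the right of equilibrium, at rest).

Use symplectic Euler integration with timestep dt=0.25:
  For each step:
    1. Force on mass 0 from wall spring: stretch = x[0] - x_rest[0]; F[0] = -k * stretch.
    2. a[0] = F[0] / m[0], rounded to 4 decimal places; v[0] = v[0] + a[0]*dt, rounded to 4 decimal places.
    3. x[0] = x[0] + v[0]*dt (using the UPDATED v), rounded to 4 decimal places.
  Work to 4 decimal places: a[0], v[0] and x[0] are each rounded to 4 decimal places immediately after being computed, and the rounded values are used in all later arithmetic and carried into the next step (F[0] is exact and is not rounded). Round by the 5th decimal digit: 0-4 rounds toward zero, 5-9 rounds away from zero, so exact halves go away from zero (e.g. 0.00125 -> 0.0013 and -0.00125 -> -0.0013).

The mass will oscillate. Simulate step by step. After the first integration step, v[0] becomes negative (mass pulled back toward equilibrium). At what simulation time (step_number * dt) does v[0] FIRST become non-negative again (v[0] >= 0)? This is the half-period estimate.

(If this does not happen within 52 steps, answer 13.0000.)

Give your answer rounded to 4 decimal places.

Step 0: x=[10.6000] v=[0.0000]
Step 1: x=[10.1278] v=[-1.8889]
Step 2: x=[9.3145] v=[-3.2531]
Step 3: x=[8.3861] v=[-3.7137]
Step 4: x=[7.6004] v=[-3.1427]
Step 5: x=[7.1757] v=[-1.6987]
Step 6: x=[7.2300] v=[0.2172]
First v>=0 after going negative at step 6, time=1.5000

Answer: 1.5000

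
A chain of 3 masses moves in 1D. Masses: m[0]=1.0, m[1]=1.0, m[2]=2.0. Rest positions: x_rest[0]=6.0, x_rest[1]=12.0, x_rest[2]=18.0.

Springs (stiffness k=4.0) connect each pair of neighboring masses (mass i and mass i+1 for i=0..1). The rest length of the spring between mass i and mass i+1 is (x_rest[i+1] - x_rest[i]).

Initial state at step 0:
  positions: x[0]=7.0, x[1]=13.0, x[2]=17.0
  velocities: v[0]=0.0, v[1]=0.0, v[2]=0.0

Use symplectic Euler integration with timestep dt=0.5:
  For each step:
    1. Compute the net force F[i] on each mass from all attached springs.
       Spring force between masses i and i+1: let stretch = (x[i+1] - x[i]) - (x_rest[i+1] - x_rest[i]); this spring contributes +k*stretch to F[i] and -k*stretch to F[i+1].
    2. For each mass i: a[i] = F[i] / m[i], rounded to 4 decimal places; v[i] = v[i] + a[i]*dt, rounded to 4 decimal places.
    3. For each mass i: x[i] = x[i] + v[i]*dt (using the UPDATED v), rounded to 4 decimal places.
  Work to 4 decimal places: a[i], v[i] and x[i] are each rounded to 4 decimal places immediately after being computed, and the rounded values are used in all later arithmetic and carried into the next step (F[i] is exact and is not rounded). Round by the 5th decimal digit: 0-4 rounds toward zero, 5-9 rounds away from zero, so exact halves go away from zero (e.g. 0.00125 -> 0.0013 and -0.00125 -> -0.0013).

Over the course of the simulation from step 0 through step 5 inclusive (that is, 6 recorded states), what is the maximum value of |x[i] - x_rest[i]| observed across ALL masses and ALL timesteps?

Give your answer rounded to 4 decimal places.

Step 0: x=[7.0000 13.0000 17.0000] v=[0.0000 0.0000 0.0000]
Step 1: x=[7.0000 11.0000 18.0000] v=[0.0000 -4.0000 2.0000]
Step 2: x=[5.0000 12.0000 18.5000] v=[-4.0000 2.0000 1.0000]
Step 3: x=[4.0000 12.5000 18.7500] v=[-2.0000 1.0000 0.5000]
Step 4: x=[5.5000 10.7500 18.8750] v=[3.0000 -3.5000 0.2500]
Step 5: x=[6.2500 11.8750 17.9375] v=[1.5000 2.2500 -1.8750]
Max displacement = 2.0000

Answer: 2.0000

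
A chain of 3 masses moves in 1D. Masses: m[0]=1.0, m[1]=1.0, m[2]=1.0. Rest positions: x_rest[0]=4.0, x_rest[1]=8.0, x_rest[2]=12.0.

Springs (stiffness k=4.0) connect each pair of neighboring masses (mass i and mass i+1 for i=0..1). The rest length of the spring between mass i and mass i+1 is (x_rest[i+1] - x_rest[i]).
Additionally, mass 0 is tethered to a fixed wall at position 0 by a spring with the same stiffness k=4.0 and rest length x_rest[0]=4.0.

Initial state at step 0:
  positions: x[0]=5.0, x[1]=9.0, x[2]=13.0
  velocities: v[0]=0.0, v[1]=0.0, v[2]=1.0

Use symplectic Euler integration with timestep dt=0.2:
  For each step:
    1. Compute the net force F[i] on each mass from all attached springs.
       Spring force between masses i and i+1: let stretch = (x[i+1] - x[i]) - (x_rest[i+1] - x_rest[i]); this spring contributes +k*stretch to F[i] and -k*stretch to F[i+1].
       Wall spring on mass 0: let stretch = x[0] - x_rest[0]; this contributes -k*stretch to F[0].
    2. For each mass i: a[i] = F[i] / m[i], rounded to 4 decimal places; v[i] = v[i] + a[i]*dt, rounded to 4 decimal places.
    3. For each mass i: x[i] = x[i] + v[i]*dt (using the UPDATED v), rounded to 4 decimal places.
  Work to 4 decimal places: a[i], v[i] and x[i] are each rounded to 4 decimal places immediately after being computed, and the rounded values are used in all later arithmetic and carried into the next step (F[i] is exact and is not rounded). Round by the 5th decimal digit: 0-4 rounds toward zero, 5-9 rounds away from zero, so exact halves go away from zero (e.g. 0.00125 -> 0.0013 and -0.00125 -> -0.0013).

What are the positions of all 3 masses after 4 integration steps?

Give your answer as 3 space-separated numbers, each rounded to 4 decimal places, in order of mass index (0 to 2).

Answer: 4.0604 8.9567 13.5119

Derivation:
Step 0: x=[5.0000 9.0000 13.0000] v=[0.0000 0.0000 1.0000]
Step 1: x=[4.8400 9.0000 13.2000] v=[-0.8000 0.0000 1.0000]
Step 2: x=[4.5712 9.0064 13.3680] v=[-1.3440 0.0320 0.8400]
Step 3: x=[4.2806 9.0010 13.4781] v=[-1.4528 -0.0269 0.5507]
Step 4: x=[4.0604 8.9567 13.5119] v=[-1.1010 -0.2215 0.1690]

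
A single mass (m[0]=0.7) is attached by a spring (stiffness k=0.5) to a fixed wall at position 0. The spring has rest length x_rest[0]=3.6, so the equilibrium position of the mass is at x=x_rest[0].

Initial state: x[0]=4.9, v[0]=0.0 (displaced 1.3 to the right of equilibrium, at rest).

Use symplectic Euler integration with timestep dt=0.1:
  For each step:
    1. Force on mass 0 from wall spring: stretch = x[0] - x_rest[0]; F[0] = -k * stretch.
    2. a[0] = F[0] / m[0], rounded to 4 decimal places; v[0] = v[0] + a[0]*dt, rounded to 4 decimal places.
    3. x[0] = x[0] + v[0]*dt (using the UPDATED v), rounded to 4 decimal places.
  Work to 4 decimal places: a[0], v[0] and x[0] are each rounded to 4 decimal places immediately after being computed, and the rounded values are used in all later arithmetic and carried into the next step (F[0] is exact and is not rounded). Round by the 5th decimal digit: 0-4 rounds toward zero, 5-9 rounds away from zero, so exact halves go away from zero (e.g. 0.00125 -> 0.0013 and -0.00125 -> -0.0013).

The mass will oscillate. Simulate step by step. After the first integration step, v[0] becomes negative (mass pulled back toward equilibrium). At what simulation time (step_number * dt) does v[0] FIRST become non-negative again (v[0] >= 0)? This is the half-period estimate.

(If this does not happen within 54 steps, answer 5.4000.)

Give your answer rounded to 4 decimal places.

Answer: 3.8000

Derivation:
Step 0: x=[4.9000] v=[0.0000]
Step 1: x=[4.8907] v=[-0.0929]
Step 2: x=[4.8722] v=[-0.1851]
Step 3: x=[4.8446] v=[-0.2760]
Step 4: x=[4.8081] v=[-0.3649]
Step 5: x=[4.7630] v=[-0.4512]
Step 6: x=[4.7096] v=[-0.5343]
Step 7: x=[4.6482] v=[-0.6136]
Step 8: x=[4.5794] v=[-0.6885]
Step 9: x=[4.5036] v=[-0.7585]
Step 10: x=[4.4213] v=[-0.8230]
Step 11: x=[4.3331] v=[-0.8817]
Step 12: x=[4.2397] v=[-0.9341]
Step 13: x=[4.1417] v=[-0.9798]
Step 14: x=[4.0399] v=[-1.0185]
Step 15: x=[3.9349] v=[-1.0499]
Step 16: x=[3.8275] v=[-1.0738]
Step 17: x=[3.7185] v=[-1.0901]
Step 18: x=[3.6086] v=[-1.0986]
Step 19: x=[3.4987] v=[-1.0992]
Step 20: x=[3.3895] v=[-1.0920]
Step 21: x=[3.2818] v=[-1.0770]
Step 22: x=[3.1764] v=[-1.0543]
Step 23: x=[3.0740] v=[-1.0240]
Step 24: x=[2.9754] v=[-0.9864]
Step 25: x=[2.8812] v=[-0.9418]
Step 26: x=[2.7922] v=[-0.8905]
Step 27: x=[2.7089] v=[-0.8328]
Step 28: x=[2.6320] v=[-0.7692]
Step 29: x=[2.5620] v=[-0.7001]
Step 30: x=[2.4994] v=[-0.6260]
Step 31: x=[2.4447] v=[-0.5474]
Step 32: x=[2.3982] v=[-0.4649]
Step 33: x=[2.3603] v=[-0.3791]
Step 34: x=[2.3312] v=[-0.2906]
Step 35: x=[2.3112] v=[-0.2000]
Step 36: x=[2.3004] v=[-0.1079]
Step 37: x=[2.2989] v=[-0.0151]
Step 38: x=[2.3067] v=[0.0778]
First v>=0 after going negative at step 38, time=3.8000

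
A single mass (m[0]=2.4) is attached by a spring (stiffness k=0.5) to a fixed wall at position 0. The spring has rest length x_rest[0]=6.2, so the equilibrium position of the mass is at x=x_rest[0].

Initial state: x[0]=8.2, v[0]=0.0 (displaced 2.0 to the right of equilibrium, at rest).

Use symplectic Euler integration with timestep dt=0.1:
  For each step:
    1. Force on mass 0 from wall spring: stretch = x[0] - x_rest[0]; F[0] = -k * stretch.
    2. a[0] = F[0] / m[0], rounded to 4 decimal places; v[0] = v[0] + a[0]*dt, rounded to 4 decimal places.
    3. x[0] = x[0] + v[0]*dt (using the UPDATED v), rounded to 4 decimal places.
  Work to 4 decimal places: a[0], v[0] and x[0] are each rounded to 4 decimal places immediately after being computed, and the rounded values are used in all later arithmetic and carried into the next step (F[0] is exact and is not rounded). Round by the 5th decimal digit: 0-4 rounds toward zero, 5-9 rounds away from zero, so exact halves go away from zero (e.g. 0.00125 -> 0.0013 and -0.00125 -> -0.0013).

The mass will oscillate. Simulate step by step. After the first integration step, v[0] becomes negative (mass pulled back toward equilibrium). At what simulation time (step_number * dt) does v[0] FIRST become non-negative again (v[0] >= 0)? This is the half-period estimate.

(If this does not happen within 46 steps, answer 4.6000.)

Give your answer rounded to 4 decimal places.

Step 0: x=[8.2000] v=[0.0000]
Step 1: x=[8.1958] v=[-0.0417]
Step 2: x=[8.1875] v=[-0.0833]
Step 3: x=[8.1750] v=[-0.1247]
Step 4: x=[8.1584] v=[-0.1659]
Step 5: x=[8.1377] v=[-0.2067]
Step 6: x=[8.1130] v=[-0.2471]
Step 7: x=[8.0843] v=[-0.2870]
Step 8: x=[8.0517] v=[-0.3263]
Step 9: x=[8.0152] v=[-0.3649]
Step 10: x=[7.9749] v=[-0.4027]
Step 11: x=[7.9309] v=[-0.4397]
Step 12: x=[7.8833] v=[-0.4758]
Step 13: x=[7.8322] v=[-0.5109]
Step 14: x=[7.7777] v=[-0.5449]
Step 15: x=[7.7199] v=[-0.5778]
Step 16: x=[7.6590] v=[-0.6095]
Step 17: x=[7.5950] v=[-0.6399]
Step 18: x=[7.5281] v=[-0.6690]
Step 19: x=[7.4584] v=[-0.6967]
Step 20: x=[7.3861] v=[-0.7229]
Step 21: x=[7.3113] v=[-0.7476]
Step 22: x=[7.2342] v=[-0.7708]
Step 23: x=[7.1550] v=[-0.7924]
Step 24: x=[7.0738] v=[-0.8123]
Step 25: x=[6.9908] v=[-0.8305]
Step 26: x=[6.9061] v=[-0.8470]
Step 27: x=[6.8199] v=[-0.8617]
Step 28: x=[6.7324] v=[-0.8746]
Step 29: x=[6.6438] v=[-0.8857]
Step 30: x=[6.5543] v=[-0.8950]
Step 31: x=[6.4641] v=[-0.9024]
Step 32: x=[6.3733] v=[-0.9079]
Step 33: x=[6.2822] v=[-0.9115]
Step 34: x=[6.1909] v=[-0.9132]
Step 35: x=[6.0996] v=[-0.9130]
Step 36: x=[6.0085] v=[-0.9109]
Step 37: x=[5.9178] v=[-0.9069]
Step 38: x=[5.8277] v=[-0.9010]
Step 39: x=[5.7384] v=[-0.8932]
Step 40: x=[5.6500] v=[-0.8836]
Step 41: x=[5.5628] v=[-0.8721]
Step 42: x=[5.4769] v=[-0.8588]
Step 43: x=[5.3925] v=[-0.8437]
Step 44: x=[5.3098] v=[-0.8269]
Step 45: x=[5.2290] v=[-0.8084]
Step 46: x=[5.1502] v=[-0.7882]
v[0] did not become non-negative within 46 steps; using fallback time=4.6000

Answer: 4.6000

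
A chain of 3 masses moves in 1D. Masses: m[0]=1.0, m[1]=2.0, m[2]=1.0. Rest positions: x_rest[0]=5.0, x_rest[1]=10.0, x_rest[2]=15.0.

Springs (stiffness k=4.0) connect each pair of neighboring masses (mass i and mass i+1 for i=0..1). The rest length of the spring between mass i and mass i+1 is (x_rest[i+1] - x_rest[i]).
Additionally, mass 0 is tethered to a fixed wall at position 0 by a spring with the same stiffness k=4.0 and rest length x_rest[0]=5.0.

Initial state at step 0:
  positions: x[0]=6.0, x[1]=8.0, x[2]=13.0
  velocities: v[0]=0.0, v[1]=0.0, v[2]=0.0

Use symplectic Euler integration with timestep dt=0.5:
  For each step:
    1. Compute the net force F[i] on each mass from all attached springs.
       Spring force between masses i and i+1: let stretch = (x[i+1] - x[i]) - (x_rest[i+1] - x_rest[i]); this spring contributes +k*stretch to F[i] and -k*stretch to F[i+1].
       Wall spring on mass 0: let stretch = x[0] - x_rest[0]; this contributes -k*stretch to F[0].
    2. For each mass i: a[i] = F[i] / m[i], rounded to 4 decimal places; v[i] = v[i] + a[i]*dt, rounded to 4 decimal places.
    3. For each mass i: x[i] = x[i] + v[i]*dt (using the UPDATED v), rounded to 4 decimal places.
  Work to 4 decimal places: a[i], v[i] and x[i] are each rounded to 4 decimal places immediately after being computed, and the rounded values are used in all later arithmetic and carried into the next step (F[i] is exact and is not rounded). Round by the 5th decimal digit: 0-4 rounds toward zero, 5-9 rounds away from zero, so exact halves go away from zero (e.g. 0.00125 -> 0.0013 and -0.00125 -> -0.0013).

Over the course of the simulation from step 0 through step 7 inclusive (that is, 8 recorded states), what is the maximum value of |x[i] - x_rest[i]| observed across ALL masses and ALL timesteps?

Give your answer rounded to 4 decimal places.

Step 0: x=[6.0000 8.0000 13.0000] v=[0.0000 0.0000 0.0000]
Step 1: x=[2.0000 9.5000 13.0000] v=[-8.0000 3.0000 0.0000]
Step 2: x=[3.5000 9.0000 14.5000] v=[3.0000 -1.0000 3.0000]
Step 3: x=[7.0000 8.5000 15.5000] v=[7.0000 -1.0000 2.0000]
Step 4: x=[5.0000 10.7500 14.5000] v=[-4.0000 4.5000 -2.0000]
Step 5: x=[3.7500 12.0000 14.7500] v=[-2.5000 2.5000 0.5000]
Step 6: x=[7.0000 10.5000 17.2500] v=[6.5000 -3.0000 5.0000]
Step 7: x=[6.7500 10.6250 18.0000] v=[-0.5000 0.2500 1.5000]
Max displacement = 3.0000

Answer: 3.0000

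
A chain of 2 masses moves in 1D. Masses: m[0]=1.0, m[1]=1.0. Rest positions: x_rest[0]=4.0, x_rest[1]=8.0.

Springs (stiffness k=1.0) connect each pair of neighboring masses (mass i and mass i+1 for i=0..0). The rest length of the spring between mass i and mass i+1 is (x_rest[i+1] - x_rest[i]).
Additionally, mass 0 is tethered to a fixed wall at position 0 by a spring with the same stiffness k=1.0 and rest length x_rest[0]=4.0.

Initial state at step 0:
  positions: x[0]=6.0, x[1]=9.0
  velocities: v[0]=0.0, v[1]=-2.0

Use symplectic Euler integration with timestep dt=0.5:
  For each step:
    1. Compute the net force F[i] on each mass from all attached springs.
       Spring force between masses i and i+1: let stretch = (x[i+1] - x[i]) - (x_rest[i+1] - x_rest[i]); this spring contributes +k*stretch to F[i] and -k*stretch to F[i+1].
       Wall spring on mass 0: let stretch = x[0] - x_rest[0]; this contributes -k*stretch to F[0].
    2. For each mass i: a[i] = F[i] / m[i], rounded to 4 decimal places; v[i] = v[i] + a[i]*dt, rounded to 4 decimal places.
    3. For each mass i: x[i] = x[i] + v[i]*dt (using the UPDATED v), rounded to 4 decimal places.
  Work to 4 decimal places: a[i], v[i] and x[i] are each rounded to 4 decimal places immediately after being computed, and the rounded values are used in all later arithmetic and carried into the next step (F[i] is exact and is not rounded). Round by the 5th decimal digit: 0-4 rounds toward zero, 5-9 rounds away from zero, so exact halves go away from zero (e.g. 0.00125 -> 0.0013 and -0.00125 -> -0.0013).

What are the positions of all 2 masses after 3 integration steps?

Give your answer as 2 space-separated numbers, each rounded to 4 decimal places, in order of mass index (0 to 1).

Answer: 2.5938 7.2969

Derivation:
Step 0: x=[6.0000 9.0000] v=[0.0000 -2.0000]
Step 1: x=[5.2500 8.2500] v=[-1.5000 -1.5000]
Step 2: x=[3.9375 7.7500] v=[-2.6250 -1.0000]
Step 3: x=[2.5938 7.2969] v=[-2.6875 -0.9063]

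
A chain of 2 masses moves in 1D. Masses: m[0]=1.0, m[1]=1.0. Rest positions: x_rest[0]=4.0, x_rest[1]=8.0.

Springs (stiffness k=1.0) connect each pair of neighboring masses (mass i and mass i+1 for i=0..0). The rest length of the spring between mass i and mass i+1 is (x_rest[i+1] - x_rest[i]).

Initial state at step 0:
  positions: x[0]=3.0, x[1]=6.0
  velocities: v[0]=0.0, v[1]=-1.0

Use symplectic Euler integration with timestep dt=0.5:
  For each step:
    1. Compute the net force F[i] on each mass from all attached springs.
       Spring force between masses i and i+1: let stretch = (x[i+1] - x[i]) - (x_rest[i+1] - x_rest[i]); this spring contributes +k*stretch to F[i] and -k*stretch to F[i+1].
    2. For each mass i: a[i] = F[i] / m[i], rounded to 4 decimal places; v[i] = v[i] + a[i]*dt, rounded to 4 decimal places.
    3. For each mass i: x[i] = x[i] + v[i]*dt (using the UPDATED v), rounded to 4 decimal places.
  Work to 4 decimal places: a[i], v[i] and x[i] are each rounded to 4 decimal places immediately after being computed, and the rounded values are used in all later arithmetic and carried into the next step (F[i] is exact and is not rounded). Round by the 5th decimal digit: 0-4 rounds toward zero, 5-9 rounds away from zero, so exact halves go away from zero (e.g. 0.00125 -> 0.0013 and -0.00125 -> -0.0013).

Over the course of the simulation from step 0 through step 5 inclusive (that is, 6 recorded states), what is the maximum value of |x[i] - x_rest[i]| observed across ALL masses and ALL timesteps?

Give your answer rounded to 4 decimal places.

Answer: 3.2812

Derivation:
Step 0: x=[3.0000 6.0000] v=[0.0000 -1.0000]
Step 1: x=[2.7500 5.7500] v=[-0.5000 -0.5000]
Step 2: x=[2.2500 5.7500] v=[-1.0000 0.0000]
Step 3: x=[1.6250 5.8750] v=[-1.2500 0.2500]
Step 4: x=[1.0625 5.9375] v=[-1.1250 0.1250]
Step 5: x=[0.7188 5.7813] v=[-0.6875 -0.3125]
Max displacement = 3.2812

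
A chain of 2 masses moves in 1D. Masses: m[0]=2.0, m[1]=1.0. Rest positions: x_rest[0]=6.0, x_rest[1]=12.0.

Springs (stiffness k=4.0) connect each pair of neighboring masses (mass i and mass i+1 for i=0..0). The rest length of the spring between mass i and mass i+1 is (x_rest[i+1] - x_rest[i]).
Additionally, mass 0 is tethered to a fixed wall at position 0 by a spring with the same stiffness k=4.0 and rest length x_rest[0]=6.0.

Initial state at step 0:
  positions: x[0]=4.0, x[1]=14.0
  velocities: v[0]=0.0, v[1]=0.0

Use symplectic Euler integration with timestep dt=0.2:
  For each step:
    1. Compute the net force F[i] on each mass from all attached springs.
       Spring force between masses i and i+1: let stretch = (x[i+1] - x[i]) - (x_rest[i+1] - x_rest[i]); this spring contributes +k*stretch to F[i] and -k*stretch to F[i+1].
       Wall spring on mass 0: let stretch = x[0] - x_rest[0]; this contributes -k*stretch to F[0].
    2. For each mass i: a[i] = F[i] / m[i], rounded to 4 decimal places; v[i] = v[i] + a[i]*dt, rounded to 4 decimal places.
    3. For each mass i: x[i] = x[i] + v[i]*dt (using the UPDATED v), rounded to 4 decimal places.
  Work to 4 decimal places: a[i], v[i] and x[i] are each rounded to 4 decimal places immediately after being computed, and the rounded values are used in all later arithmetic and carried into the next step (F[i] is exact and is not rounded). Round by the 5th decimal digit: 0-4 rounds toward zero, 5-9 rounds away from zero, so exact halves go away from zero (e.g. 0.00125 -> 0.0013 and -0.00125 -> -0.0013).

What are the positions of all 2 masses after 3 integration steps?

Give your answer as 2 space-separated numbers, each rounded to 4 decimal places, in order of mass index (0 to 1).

Step 0: x=[4.0000 14.0000] v=[0.0000 0.0000]
Step 1: x=[4.4800 13.3600] v=[2.4000 -3.2000]
Step 2: x=[5.3120 12.2592] v=[4.1600 -5.5040]
Step 3: x=[6.2748 11.0068] v=[4.8141 -6.2618]

Answer: 6.2748 11.0068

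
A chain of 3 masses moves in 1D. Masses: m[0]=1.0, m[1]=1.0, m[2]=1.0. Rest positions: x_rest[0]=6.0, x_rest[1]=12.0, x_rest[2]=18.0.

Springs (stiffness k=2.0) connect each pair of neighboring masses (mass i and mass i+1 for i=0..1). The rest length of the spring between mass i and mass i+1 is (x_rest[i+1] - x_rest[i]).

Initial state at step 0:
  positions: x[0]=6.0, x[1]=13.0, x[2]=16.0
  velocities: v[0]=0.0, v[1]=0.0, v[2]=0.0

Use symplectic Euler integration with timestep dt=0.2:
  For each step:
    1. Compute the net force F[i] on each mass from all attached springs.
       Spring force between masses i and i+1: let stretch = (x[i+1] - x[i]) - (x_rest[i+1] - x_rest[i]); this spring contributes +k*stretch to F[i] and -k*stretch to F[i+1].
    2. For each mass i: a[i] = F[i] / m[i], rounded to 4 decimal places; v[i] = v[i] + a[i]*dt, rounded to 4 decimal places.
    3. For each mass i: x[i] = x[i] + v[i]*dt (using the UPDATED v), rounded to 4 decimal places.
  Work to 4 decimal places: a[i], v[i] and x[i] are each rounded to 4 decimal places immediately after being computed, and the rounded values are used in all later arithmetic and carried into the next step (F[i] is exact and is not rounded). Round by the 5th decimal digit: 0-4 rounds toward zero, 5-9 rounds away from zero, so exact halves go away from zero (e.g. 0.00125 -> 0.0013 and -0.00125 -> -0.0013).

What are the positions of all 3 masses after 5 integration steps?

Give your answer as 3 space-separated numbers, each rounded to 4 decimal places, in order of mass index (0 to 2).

Answer: 6.3047 10.4106 18.2846

Derivation:
Step 0: x=[6.0000 13.0000 16.0000] v=[0.0000 0.0000 0.0000]
Step 1: x=[6.0800 12.6800 16.2400] v=[0.4000 -1.6000 1.2000]
Step 2: x=[6.2080 12.1168 16.6752] v=[0.6400 -2.8160 2.1760]
Step 3: x=[6.3287 11.4456 17.2257] v=[0.6035 -3.3562 2.7526]
Step 4: x=[6.3788 10.8274 17.7938] v=[0.2503 -3.0909 2.8406]
Step 5: x=[6.3047 10.4106 18.2846] v=[-0.3703 -2.0838 2.4540]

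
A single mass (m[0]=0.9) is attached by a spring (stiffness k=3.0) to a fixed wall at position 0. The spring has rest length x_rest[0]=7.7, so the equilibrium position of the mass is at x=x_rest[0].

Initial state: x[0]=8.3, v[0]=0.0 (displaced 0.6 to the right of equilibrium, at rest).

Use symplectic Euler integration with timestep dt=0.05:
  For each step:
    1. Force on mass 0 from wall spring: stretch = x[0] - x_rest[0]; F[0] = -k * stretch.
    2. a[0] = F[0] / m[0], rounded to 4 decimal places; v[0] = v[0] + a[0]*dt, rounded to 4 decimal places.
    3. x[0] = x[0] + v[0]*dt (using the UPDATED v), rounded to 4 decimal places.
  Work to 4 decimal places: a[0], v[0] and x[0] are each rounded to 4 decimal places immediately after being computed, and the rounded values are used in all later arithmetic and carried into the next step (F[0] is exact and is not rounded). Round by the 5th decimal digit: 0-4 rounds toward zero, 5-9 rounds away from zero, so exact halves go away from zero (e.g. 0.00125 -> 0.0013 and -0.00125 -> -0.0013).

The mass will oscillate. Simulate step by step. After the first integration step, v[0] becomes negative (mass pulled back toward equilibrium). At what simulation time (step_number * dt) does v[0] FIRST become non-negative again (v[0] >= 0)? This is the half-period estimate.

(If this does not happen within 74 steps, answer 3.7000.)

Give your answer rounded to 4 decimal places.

Step 0: x=[8.3000] v=[0.0000]
Step 1: x=[8.2950] v=[-0.1000]
Step 2: x=[8.2850] v=[-0.1992]
Step 3: x=[8.2702] v=[-0.2967]
Step 4: x=[8.2506] v=[-0.3917]
Step 5: x=[8.2264] v=[-0.4835]
Step 6: x=[8.1978] v=[-0.5712]
Step 7: x=[8.1651] v=[-0.6542]
Step 8: x=[8.1285] v=[-0.7317]
Step 9: x=[8.0883] v=[-0.8031]
Step 10: x=[8.0449] v=[-0.8678]
Step 11: x=[7.9986] v=[-0.9253]
Step 12: x=[7.9498] v=[-0.9751]
Step 13: x=[7.8990] v=[-1.0167]
Step 14: x=[7.8465] v=[-1.0499]
Step 15: x=[7.7928] v=[-1.0743]
Step 16: x=[7.7383] v=[-1.0898]
Step 17: x=[7.6835] v=[-1.0962]
Step 18: x=[7.6288] v=[-1.0935]
Step 19: x=[7.5747] v=[-1.0816]
Step 20: x=[7.5217] v=[-1.0607]
Step 21: x=[7.4702] v=[-1.0310]
Step 22: x=[7.4206] v=[-0.9927]
Step 23: x=[7.3733] v=[-0.9461]
Step 24: x=[7.3287] v=[-0.8917]
Step 25: x=[7.2872] v=[-0.8298]
Step 26: x=[7.2492] v=[-0.7610]
Step 27: x=[7.2149] v=[-0.6859]
Step 28: x=[7.1846] v=[-0.6051]
Step 29: x=[7.1586] v=[-0.5192]
Step 30: x=[7.1372] v=[-0.4290]
Step 31: x=[7.1204] v=[-0.3352]
Step 32: x=[7.1085] v=[-0.2386]
Step 33: x=[7.1015] v=[-0.1400]
Step 34: x=[7.0995] v=[-0.0403]
Step 35: x=[7.1025] v=[0.0598]
First v>=0 after going negative at step 35, time=1.7500

Answer: 1.7500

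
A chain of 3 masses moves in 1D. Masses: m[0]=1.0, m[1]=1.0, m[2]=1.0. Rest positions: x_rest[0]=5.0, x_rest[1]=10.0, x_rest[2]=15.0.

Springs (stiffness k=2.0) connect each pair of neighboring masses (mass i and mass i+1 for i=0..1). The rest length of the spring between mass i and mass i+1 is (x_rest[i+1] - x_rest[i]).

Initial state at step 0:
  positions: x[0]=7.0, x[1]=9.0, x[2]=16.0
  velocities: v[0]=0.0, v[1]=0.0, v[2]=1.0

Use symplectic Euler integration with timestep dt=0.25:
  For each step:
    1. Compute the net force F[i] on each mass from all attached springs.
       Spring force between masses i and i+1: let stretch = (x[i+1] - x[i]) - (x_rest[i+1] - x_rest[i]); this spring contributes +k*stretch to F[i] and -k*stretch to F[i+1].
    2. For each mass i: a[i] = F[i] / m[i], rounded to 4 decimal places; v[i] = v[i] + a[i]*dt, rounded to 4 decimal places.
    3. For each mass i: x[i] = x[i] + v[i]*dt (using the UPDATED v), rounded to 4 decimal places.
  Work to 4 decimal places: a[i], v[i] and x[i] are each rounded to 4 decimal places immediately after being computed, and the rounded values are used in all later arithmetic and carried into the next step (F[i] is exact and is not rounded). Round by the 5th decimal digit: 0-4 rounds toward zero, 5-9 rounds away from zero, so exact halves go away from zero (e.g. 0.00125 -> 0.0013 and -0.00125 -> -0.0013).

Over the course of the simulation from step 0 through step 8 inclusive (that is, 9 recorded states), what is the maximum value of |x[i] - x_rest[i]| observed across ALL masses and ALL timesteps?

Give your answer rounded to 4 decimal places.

Step 0: x=[7.0000 9.0000 16.0000] v=[0.0000 0.0000 1.0000]
Step 1: x=[6.6250 9.6250 16.0000] v=[-1.5000 2.5000 0.0000]
Step 2: x=[6.0000 10.6719 15.8281] v=[-2.5000 4.1875 -0.6875]
Step 3: x=[5.3340 11.7793 15.6367] v=[-2.6641 4.4297 -0.7656]
Step 4: x=[4.8486 12.5633 15.5881] v=[-1.9415 3.1358 -0.1943]
Step 5: x=[4.7026 12.7610 15.7864] v=[-0.5842 0.7909 0.7933]
Step 6: x=[4.9389 12.3296 16.2316] v=[0.9450 -1.7256 1.7806]
Step 7: x=[5.4740 11.4621 16.8140] v=[2.1404 -3.4700 2.3296]
Step 8: x=[6.1326 10.5151 17.3524] v=[2.6345 -3.7881 2.1537]
Max displacement = 2.7610

Answer: 2.7610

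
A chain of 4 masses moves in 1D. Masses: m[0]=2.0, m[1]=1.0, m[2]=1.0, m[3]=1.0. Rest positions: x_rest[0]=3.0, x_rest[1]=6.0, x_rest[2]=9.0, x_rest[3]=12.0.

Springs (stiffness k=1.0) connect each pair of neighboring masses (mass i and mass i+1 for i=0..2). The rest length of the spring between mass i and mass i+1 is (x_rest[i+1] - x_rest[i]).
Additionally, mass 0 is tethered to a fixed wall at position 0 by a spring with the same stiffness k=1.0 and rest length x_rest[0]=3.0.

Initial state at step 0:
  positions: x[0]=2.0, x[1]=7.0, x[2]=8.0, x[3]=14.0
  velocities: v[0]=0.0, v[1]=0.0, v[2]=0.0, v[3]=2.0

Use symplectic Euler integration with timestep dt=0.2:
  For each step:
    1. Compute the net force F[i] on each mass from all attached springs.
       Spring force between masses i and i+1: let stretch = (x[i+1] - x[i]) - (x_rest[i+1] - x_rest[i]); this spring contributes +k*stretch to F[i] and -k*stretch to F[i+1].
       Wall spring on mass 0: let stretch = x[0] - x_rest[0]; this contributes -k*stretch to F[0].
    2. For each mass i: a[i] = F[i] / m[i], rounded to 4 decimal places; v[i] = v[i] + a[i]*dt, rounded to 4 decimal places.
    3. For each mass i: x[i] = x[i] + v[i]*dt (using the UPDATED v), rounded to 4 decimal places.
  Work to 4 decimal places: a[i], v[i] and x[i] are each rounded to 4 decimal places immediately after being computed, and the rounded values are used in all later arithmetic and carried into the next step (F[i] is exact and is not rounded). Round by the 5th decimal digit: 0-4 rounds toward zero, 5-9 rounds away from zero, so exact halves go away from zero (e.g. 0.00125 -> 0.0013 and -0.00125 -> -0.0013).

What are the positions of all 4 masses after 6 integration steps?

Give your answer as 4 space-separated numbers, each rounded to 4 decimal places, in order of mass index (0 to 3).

Step 0: x=[2.0000 7.0000 8.0000 14.0000] v=[0.0000 0.0000 0.0000 2.0000]
Step 1: x=[2.0600 6.8400 8.2000 14.2800] v=[0.3000 -0.8000 1.0000 1.4000]
Step 2: x=[2.1744 6.5432 8.5888 14.4368] v=[0.5720 -1.4840 1.9440 0.7840]
Step 3: x=[2.3327 6.1535 9.1297 14.4797] v=[0.7914 -1.9486 2.7045 0.2144]
Step 4: x=[2.5207 5.7300 9.7656 14.4286] v=[0.9402 -2.1175 3.1793 -0.2556]
Step 5: x=[2.7225 5.3396 10.4266 14.3110] v=[1.0091 -1.9522 3.3048 -0.5882]
Step 6: x=[2.9222 5.0480 11.0395 14.1580] v=[0.9986 -1.4582 3.0643 -0.7651]

Answer: 2.9222 5.0480 11.0395 14.1580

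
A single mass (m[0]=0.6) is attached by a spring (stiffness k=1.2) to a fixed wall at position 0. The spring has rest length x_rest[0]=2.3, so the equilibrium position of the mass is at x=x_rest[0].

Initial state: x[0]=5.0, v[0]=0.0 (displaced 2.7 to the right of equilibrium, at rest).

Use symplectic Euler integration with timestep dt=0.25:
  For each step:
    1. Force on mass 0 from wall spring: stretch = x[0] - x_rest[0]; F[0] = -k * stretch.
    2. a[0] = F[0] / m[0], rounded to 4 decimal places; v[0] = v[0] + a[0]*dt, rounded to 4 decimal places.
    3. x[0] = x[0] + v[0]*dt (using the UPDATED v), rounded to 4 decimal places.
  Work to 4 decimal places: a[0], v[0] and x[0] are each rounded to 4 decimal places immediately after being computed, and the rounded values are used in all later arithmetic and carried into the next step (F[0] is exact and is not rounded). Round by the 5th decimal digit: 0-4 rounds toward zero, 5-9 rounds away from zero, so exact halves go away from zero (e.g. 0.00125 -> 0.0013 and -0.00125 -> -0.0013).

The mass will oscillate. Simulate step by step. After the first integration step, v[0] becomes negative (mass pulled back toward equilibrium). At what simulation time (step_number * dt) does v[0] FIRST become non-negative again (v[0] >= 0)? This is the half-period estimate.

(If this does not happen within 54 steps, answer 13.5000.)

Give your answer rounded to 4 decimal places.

Step 0: x=[5.0000] v=[0.0000]
Step 1: x=[4.6625] v=[-1.3500]
Step 2: x=[4.0297] v=[-2.5313]
Step 3: x=[3.1807] v=[-3.3962]
Step 4: x=[2.2216] v=[-3.8366]
Step 5: x=[1.2723] v=[-3.7974]
Step 6: x=[0.4514] v=[-3.2836]
Step 7: x=[-0.1384] v=[-2.3593]
Step 8: x=[-0.4234] v=[-1.1401]
Step 9: x=[-0.3680] v=[0.2216]
First v>=0 after going negative at step 9, time=2.2500

Answer: 2.2500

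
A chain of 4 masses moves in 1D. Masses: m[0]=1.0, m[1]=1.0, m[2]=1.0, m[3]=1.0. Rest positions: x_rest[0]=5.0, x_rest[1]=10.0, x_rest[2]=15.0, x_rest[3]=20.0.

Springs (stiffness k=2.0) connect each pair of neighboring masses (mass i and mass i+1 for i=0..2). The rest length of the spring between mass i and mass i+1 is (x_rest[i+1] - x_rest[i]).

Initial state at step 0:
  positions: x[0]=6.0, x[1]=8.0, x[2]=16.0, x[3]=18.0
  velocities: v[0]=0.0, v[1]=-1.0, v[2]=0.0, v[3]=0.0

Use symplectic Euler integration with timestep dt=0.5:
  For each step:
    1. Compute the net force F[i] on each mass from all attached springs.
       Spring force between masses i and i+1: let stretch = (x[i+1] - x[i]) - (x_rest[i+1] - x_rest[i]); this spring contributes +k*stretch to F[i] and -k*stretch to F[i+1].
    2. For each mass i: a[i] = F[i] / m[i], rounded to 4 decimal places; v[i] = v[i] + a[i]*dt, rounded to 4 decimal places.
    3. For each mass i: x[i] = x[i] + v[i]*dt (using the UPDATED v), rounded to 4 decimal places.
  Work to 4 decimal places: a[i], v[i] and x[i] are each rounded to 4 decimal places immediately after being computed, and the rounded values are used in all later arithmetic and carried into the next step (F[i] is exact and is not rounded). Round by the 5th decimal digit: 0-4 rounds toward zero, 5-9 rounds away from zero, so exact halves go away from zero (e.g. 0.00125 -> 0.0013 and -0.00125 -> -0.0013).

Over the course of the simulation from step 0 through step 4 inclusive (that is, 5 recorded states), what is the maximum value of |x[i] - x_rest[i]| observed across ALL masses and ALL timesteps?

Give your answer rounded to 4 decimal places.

Answer: 3.4375

Derivation:
Step 0: x=[6.0000 8.0000 16.0000 18.0000] v=[0.0000 -1.0000 0.0000 0.0000]
Step 1: x=[4.5000 10.5000 13.0000 19.5000] v=[-3.0000 5.0000 -6.0000 3.0000]
Step 2: x=[3.5000 11.2500 12.0000 20.2500] v=[-2.0000 1.5000 -2.0000 1.5000]
Step 3: x=[3.8750 8.5000 14.7500 19.3750] v=[0.7500 -5.5000 5.5000 -1.7500]
Step 4: x=[4.0625 6.5625 16.6875 18.6875] v=[0.3750 -3.8750 3.8750 -1.3750]
Max displacement = 3.4375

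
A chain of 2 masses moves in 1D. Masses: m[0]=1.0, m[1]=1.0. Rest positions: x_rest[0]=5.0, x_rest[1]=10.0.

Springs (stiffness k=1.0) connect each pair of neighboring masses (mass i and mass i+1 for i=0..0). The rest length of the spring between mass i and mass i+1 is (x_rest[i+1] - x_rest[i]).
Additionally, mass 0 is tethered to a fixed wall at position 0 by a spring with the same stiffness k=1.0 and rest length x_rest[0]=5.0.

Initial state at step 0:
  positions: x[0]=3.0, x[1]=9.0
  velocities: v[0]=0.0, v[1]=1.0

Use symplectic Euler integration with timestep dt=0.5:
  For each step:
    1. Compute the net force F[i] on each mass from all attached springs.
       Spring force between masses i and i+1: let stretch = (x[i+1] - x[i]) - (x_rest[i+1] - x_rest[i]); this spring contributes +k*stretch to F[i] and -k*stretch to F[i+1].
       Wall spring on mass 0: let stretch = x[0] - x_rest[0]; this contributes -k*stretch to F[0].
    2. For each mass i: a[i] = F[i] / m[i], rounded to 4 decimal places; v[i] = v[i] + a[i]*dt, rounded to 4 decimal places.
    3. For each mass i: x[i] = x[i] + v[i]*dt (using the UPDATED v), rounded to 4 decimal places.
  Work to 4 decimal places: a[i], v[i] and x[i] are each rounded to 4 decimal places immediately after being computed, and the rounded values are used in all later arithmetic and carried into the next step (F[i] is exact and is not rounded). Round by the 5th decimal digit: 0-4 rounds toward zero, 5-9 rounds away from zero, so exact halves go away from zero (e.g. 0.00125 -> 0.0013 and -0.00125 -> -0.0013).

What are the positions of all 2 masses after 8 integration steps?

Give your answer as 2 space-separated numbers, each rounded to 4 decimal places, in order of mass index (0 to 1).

Step 0: x=[3.0000 9.0000] v=[0.0000 1.0000]
Step 1: x=[3.7500 9.2500] v=[1.5000 0.5000]
Step 2: x=[4.9375 9.3750] v=[2.3750 0.2500]
Step 3: x=[6.0000 9.6407] v=[2.1250 0.5313]
Step 4: x=[6.4727 10.2462] v=[0.9454 1.2110]
Step 5: x=[6.2706 11.1584] v=[-0.4042 1.8243]
Step 6: x=[5.7228 12.0986] v=[-1.0956 1.8804]
Step 7: x=[5.3383 12.6949] v=[-0.7691 1.1925]
Step 8: x=[5.4584 12.7020] v=[0.2401 0.0142]

Answer: 5.4584 12.7020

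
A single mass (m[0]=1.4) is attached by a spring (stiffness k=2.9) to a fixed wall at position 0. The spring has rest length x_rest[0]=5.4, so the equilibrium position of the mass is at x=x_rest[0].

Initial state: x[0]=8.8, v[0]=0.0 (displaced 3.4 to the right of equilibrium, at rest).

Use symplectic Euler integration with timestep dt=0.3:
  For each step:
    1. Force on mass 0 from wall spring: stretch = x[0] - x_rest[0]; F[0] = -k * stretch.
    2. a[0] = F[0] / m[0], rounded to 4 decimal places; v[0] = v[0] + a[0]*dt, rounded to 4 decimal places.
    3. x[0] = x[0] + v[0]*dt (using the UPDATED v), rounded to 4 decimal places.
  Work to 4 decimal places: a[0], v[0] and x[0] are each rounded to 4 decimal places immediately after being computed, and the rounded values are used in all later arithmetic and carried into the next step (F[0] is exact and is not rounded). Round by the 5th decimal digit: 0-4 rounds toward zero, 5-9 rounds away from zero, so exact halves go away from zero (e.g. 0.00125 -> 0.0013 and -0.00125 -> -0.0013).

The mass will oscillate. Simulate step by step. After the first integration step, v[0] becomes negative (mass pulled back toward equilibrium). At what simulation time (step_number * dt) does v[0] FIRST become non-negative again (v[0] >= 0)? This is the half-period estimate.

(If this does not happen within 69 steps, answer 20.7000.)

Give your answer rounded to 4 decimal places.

Step 0: x=[8.8000] v=[0.0000]
Step 1: x=[8.1661] v=[-2.1129]
Step 2: x=[7.0166] v=[-3.8318]
Step 3: x=[5.5657] v=[-4.8364]
Step 4: x=[4.0839] v=[-4.9394]
Step 5: x=[2.8475] v=[-4.1215]
Step 6: x=[2.0869] v=[-2.5353]
Step 7: x=[1.9440] v=[-0.4764]
Step 8: x=[2.4454] v=[1.6713]
First v>=0 after going negative at step 8, time=2.4000

Answer: 2.4000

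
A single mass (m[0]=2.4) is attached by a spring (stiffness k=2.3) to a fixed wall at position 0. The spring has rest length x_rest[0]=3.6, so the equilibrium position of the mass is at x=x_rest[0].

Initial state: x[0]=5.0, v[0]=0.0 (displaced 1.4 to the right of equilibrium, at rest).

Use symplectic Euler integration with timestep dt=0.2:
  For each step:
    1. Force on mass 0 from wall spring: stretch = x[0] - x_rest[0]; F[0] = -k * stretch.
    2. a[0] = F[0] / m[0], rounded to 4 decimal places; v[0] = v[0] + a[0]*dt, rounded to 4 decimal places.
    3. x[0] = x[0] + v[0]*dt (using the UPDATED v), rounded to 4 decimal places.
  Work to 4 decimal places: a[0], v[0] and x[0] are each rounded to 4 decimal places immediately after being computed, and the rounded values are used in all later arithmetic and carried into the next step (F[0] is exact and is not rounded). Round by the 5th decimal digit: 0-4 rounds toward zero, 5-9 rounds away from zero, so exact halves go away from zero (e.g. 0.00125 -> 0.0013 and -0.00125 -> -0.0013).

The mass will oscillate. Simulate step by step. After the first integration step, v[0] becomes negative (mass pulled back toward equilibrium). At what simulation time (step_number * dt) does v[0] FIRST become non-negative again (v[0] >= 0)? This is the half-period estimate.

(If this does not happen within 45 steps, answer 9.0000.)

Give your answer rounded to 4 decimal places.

Answer: 3.4000

Derivation:
Step 0: x=[5.0000] v=[0.0000]
Step 1: x=[4.9463] v=[-0.2683]
Step 2: x=[4.8410] v=[-0.5263]
Step 3: x=[4.6882] v=[-0.7642]
Step 4: x=[4.4936] v=[-0.9728]
Step 5: x=[4.2648] v=[-1.1441]
Step 6: x=[4.0105] v=[-1.2715]
Step 7: x=[3.7405] v=[-1.3502]
Step 8: x=[3.4651] v=[-1.3771]
Step 9: x=[3.1949] v=[-1.3512]
Step 10: x=[2.9402] v=[-1.2736]
Step 11: x=[2.7108] v=[-1.1471]
Step 12: x=[2.5155] v=[-0.9767]
Step 13: x=[2.3617] v=[-0.7688]
Step 14: x=[2.2554] v=[-0.5315]
Step 15: x=[2.2006] v=[-0.2738]
Step 16: x=[2.1995] v=[-0.0056]
Step 17: x=[2.2521] v=[0.2628]
First v>=0 after going negative at step 17, time=3.4000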